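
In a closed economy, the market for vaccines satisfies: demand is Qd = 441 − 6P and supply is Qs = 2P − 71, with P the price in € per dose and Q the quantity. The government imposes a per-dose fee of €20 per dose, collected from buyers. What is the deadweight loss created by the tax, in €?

Without the tax, 441 − 6P = 2P − 71 gives 8P = 512, so P* = €64 and Q* = 57.
With the tax collected from buyers, demand (in seller-price terms) shifts: Qd = 441 − 6(P + 20).
New equilibrium: buyers pay €69, producers receive €49, Q = 27. (Wedge: Pb − Ps = 20.)
Quantity falls by |ΔQ| = |57 − 27| = 30.
DWL = ½ · t · |ΔQ| = ½ · 20 · 30 = €300.

Deadweight loss = €300.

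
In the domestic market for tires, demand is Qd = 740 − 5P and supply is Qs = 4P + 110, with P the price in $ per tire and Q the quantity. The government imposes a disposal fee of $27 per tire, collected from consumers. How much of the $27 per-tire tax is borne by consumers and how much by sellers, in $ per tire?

Consumers bear $12 per tire; sellers bear $15 per tire.

Before the tax: set 740 − 5P = 4P + 110 → P* = $70, Q* = 390.
With the tax collected from consumers, demand (in seller-price terms) shifts: Qd = 740 − 5(P + 27).
New equilibrium: consumers pay $82, sellers receive $55, Q = 330. (Wedge: Pb − Ps = 27.)
Burden on consumers: $12; on sellers: $15. (They sum to $27.)
The less price-elastic side of the market bears the larger share of a per-unit tax.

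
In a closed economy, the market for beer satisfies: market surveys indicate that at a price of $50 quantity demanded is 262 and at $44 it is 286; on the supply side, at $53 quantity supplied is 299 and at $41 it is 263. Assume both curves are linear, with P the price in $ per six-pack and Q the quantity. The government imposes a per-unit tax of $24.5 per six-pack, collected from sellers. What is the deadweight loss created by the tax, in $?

Demand slope: (286 − 262)/(44 − 50) = -4, so Qd = 462 − 4P.
Supply slope: (263 − 299)/(41 − 53) = 3, so Qs = 3P + 140.
Before the tax: set 462 − 4P = 3P + 140 → P* = $46, Q* = 278.
With the tax collected from sellers, supply shifts: Qs = 3(P − 24.5) + 140.
Solving gives Q = 236 with consumers paying $56.5 and sellers receiving $32 (the $24.5 wedge).
Quantity falls by |ΔQ| = |278 − 236| = 42.
DWL = ½ · t · |ΔQ| = ½ · 24.5 · 42 = $514.5.

Deadweight loss = $514.5.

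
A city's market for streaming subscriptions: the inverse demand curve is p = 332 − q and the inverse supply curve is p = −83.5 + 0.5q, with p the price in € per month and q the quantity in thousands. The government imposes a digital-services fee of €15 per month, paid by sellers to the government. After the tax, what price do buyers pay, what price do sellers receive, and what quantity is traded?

Buyers pay €65; sellers receive €50; quantity = 267.

Inverting to q(p) form: qd = 332 − p; qs = 2p + 167.
Without the tax, 332 − p = 2p + 167 gives 3p = 165, so p* = €55 and q* = 277.
With the tax collected from sellers, supply shifts: qs = 2(p − 15) + 167.
Solving gives q = 267 with buyers paying €65 and sellers receiving €50 (the €15 wedge).
The less price-elastic side of the market bears the larger share of a per-unit tax.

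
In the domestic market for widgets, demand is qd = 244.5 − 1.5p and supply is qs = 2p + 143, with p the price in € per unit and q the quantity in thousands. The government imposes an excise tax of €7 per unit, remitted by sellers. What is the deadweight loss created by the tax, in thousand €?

Without the tax, 244.5 − 1.5p = 2p + 143 gives 3.5p = 101.5, so p* = €29 and q* = 201.
With the tax collected from sellers, supply shifts: qs = 2(p − 7) + 143.
Solving gives q = 195 with buyers paying €33 and sellers receiving €26 (the €7 wedge).
Quantity falls by |ΔQ| = |201 − 195| = 6.
DWL = ½ · t · |ΔQ| = ½ · 7 · 6 = €21.

Deadweight loss = €21 thousand.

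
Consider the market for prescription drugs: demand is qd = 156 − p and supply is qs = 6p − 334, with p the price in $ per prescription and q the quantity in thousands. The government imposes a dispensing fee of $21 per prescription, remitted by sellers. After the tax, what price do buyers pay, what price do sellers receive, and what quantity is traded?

Before the tax: set 156 − p = 6p − 334 → p* = $70, q* = 86.
With the tax collected from sellers, supply shifts: qs = 6(p − 21) − 334.
New equilibrium: buyers pay $88, sellers receive $67, q = 68. (Wedge: pb − ps = 21.)
The less price-elastic side of the market bears the larger share of a per-unit tax.

Buyers pay $88; sellers receive $67; quantity = 68.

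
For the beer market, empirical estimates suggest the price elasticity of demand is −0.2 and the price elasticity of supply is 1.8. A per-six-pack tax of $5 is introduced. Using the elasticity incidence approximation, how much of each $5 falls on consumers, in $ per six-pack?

Incidence ratio: consumers' share ≈ εs / (εs + |εd|) = 1.8 / (1.8 + 0.2) = 0.9.
So consumers bear ≈ 0.9 × $5 = $4.5; producers bear $0.5.

Consumers bear ≈ $4.5 per six-pack.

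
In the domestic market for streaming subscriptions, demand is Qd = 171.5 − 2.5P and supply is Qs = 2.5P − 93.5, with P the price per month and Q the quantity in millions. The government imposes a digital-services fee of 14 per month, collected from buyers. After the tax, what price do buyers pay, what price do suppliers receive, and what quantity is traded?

Buyers pay 60; suppliers receive 46; quantity = 21.5.

Before the tax: set 171.5 − 2.5P = 2.5P − 93.5 → P* = 53, Q* = 39.
With the tax collected from buyers, demand (in seller-price terms) shifts: Qd = 171.5 − 2.5(P + 14).
Solving gives Q = 21.5 with buyers paying 60 and suppliers receiving 46 (the 14 wedge).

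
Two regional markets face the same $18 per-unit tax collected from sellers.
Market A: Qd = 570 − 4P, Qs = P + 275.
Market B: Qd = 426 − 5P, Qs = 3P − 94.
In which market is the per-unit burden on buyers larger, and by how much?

Market B, by $3.15.

Market A: pre-tax P* = $59, Q* = 334; post-tax Q = 319.6; per-unit burden on buyers = $3.6.
Market B: pre-tax P* = $65, Q* = 101; post-tax Q = 67.25; per-unit burden on buyers = $6.75.
Difference: $3.6 vs $6.75 → market B is larger by $3.15.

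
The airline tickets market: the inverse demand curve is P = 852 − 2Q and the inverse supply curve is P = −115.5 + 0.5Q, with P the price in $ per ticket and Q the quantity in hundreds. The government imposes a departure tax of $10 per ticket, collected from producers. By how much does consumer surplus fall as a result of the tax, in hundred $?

Rewrite in direct form: Qd = 426 − 0.5P and Qs = 2P + 231.
Before the tax: set 426 − 0.5P = 2P + 231 → P* = $78, Q* = 387.
With the tax collected from producers, supply shifts: Qs = 2(P − 10) + 231.
New equilibrium: buyers pay $86, producers receive $76, Q = 383. (Wedge: Pb − Ps = 10.)
ΔCS is the trapezoid between Q = 383 and Q = 387 of height $8: ½ · (387 + 383) · 8 = $3080.

Consumer surplus falls by $3080 hundred.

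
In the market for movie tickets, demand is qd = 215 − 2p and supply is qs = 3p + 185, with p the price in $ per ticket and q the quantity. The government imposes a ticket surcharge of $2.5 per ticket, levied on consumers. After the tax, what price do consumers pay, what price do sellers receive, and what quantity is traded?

Consumers pay $7.5; sellers receive $5; quantity = 200.

Before the tax: set 215 − 2p = 3p + 185 → p* = $6, q* = 203.
With the tax collected from consumers, demand (in seller-price terms) shifts: qd = 215 − 2(p + 2.5).
New equilibrium: consumers pay $7.5, sellers receive $5, q = 200. (Wedge: pb − ps = 2.5.)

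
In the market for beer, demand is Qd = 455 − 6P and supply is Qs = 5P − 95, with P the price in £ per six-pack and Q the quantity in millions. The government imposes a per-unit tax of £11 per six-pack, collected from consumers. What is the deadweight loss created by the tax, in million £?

Before the tax: set 455 − 6P = 5P − 95 → P* = £50, Q* = 155.
With the tax collected from consumers, demand (in seller-price terms) shifts: Qd = 455 − 6(P + 11).
New equilibrium: consumers pay £55, sellers receive £44, Q = 125. (Wedge: Pb − Ps = 11.)
Quantity falls by |ΔQ| = |155 − 125| = 30.
DWL = ½ · t · |ΔQ| = ½ · 11 · 30 = £165.

Deadweight loss = £165 million.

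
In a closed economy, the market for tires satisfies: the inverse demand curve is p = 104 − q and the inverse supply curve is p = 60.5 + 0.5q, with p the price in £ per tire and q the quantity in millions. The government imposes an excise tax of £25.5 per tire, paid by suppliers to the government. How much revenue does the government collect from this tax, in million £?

Tax revenue = £306 million.

Inverting to q(p) form: qd = 104 − p; qs = 2p − 121.
Before the tax: set 104 − p = 2p − 121 → p* = £75, q* = 29.
With the tax collected from suppliers, supply shifts: qs = 2(p − 25.5) − 121.
New equilibrium: buyers pay £92, suppliers receive £66.5, q = 12. (Wedge: pb − ps = 25.5.)
Revenue = t · Q = 25.5 · 12 = £306.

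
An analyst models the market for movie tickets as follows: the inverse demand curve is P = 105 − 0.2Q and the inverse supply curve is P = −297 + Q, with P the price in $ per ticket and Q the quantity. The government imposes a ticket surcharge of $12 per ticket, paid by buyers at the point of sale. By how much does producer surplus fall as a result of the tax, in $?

Inverting to Q(P) form: Qd = 525 − 5P; Qs = P + 297.
Without the tax, 525 − 5P = P + 297 gives 6P = 228, so P* = $38 and Q* = 335.
With the tax collected from buyers, demand (in seller-price terms) shifts: Qd = 525 − 5(P + 12).
New equilibrium: buyers pay $40, producers receive $28, Q = 325. (Wedge: Pb − Ps = 12.)
ΔPS is the trapezoid between Q = 325 and Q = 335 of height $10: ½ · (335 + 325) · 10 = $3300.

Producer surplus falls by $3300.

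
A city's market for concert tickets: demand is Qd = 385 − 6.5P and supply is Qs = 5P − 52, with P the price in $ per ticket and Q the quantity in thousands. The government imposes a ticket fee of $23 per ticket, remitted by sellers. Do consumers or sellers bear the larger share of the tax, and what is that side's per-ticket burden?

Before the tax: set 385 − 6.5P = 5P − 52 → P* = $38, Q* = 138.
With the tax collected from sellers, supply shifts: Qs = 5(P − 23) − 52.
New equilibrium: consumers pay $48, sellers receive $25, Q = 73. (Wedge: Pb − Ps = 23.)
Per-ticket burden: consumers $10, sellers $13.
Sellers take the larger share because supply is less price-elastic here (demand slope 6.5 vs supply slope 5).

Sellers bear the larger share: $13 per ticket.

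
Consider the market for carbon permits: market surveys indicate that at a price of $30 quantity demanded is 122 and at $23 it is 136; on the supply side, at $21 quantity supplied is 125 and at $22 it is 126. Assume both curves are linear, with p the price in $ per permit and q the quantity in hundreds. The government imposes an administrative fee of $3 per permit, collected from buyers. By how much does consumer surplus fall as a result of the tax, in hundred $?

Consumer surplus falls by $129 hundred.

Demand slope: (136 − 122)/(23 − 30) = -2, so qd = 182 − 2p.
Supply slope: (126 − 125)/(22 − 21) = 1, so qs = p + 104.
Before the tax: set 182 − 2p = p + 104 → p* = $26, q* = 130.
With the tax collected from buyers, demand (in seller-price terms) shifts: qd = 182 − 2(p + 3).
New equilibrium: buyers pay $27, sellers receive $24, q = 128. (Wedge: pb − ps = 3.)
ΔCS is the trapezoid between Q = 128 and Q = 130 of height $1: ½ · (130 + 128) · 1 = $129.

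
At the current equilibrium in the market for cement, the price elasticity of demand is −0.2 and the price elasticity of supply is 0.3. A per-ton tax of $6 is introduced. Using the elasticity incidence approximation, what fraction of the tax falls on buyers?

Buyers' share ≈ 0.6.

Incidence ratio: buyers' share ≈ εs / (εs + |εd|) = 0.3 / (0.3 + 0.2) = 0.6.
Supply is the more elastic side, so buyers bear the larger share.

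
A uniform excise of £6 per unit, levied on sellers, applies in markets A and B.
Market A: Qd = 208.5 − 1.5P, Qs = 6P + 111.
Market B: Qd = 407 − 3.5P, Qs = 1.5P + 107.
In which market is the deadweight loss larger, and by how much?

Market A: pre-tax P* = £13, Q* = 189; post-tax Q = 181.8; deadweight loss = £21.6.
Market B: pre-tax P* = £60, Q* = 197; post-tax Q = 190.7; deadweight loss = £18.9.
Difference: £21.6 vs £18.9 → market A is larger by £2.7.

Market A, by £2.7.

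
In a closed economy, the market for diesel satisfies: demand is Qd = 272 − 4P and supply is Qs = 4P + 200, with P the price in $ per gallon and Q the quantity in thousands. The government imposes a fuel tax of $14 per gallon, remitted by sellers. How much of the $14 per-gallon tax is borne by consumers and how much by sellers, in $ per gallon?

Consumers bear $7 per gallon; sellers bear $7 per gallon.

Without the tax, 272 − 4P = 4P + 200 gives 8P = 72, so P* = $9 and Q* = 236.
With the tax collected from sellers, supply shifts: Qs = 4(P − 14) + 200.
New equilibrium: consumers pay $16, sellers receive $2, Q = 208. (Wedge: Pb − Ps = 14.)
Burden on consumers: $7; on sellers: $7. (They sum to $14.)
The less price-elastic side of the market bears the larger share of a per-unit tax.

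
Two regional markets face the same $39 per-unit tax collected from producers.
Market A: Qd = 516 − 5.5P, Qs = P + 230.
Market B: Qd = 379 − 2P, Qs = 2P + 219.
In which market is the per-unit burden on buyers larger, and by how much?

Market B, by $13.5.

Market A: pre-tax P* = $44, Q* = 274; post-tax Q = 241; per-unit burden on buyers = $6.
Market B: pre-tax P* = $40, Q* = 299; post-tax Q = 260; per-unit burden on buyers = $19.5.
Difference: $6 vs $19.5 → market B is larger by $13.5.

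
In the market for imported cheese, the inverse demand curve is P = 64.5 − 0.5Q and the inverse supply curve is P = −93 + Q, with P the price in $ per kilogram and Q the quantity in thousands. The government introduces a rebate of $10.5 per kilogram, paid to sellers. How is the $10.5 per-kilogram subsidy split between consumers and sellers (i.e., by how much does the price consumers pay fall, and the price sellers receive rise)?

Inverting to Q(P) form: Qd = 129 − 2P; Qs = P + 93.
Without the subsidy, 129 − 2P = P + 93 gives 3P = 36, so P* = $12 and Q* = 105.
With a per-unit subsidy paid to sellers, each receives P + 10.5 per unit sold, so supply becomes Qs = (P + 10.5) + 93.
New equilibrium: consumers pay $8.5, sellers receive $19, Q = 112. (Wedge: Pb − Ps = −10.5.)
Gain to consumers: $3.5; to sellers: $7. (They sum to $10.5.)

Consumers gain $3.5 per kilogram; sellers gain $7 per kilogram.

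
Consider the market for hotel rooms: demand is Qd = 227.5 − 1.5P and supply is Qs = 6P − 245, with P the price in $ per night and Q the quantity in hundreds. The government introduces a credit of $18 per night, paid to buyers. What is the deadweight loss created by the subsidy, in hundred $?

Without the subsidy, 227.5 − 1.5P = 6P − 245 gives 7.5P = 472.5, so P* = $63 and Q* = 133.
With a per-unit subsidy paid to buyers, each effectively pays P − 18, so demand becomes Qd = 227.5 − 1.5(P − 18).
Solving gives Q = 154.6 with buyers paying $48.6 and suppliers receiving $66.6 (the $18 wedge).
Quantity rises by |ΔQ| = |133 − 154.6| = 21.6.
DWL = ½ · t · |ΔQ| = ½ · 18 · 21.6 = $194.4.

Deadweight loss = $194.4 hundred.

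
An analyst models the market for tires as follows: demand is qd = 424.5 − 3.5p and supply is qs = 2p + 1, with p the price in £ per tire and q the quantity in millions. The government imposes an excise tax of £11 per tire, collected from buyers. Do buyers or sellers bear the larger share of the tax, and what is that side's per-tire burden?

Sellers bear the larger share: £7 per tire.

Without the tax, 424.5 − 3.5p = 2p + 1 gives 5.5p = 423.5, so p* = £77 and q* = 155.
With the tax collected from buyers, demand (in seller-price terms) shifts: qd = 424.5 − 3.5(p + 11).
New equilibrium: buyers pay £81, sellers receive £70, q = 141. (Wedge: pb − ps = 11.)
Per-tire burden: buyers £4, sellers £7.
Sellers take the larger share because supply is less price-elastic here (demand slope 3.5 vs supply slope 2).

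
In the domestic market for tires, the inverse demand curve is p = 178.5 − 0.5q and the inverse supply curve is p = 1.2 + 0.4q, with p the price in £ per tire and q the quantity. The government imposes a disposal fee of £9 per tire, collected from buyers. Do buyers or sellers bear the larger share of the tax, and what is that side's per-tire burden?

Buyers bear the larger share: £5 per tire.

Inverting to q(p) form: qd = 357 − 2p; qs = 2.5p − 3.
Without the tax, 357 − 2p = 2.5p − 3 gives 4.5p = 360, so p* = £80 and q* = 197.
With the tax collected from buyers, demand (in seller-price terms) shifts: qd = 357 − 2(p + 9).
Solving gives q = 187 with buyers paying £85 and sellers receiving £76 (the £9 wedge).
Per-tire burden: buyers £5, sellers £4.
Buyers take the larger share because demand is less price-elastic here (demand slope 2 vs supply slope 2.5).
The less price-elastic side of the market bears the larger share of a per-unit tax.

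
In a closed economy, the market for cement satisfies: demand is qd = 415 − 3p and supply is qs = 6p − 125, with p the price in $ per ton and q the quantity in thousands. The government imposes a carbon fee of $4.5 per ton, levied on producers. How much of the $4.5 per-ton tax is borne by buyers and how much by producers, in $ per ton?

Without the tax, 415 − 3p = 6p − 125 gives 9p = 540, so p* = $60 and q* = 235.
With the tax collected from producers, supply shifts: qs = 6(p − 4.5) − 125.
Solving gives q = 226 with buyers paying $63 and producers receiving $58.5 (the $4.5 wedge).
Burden on buyers: $3; on producers: $1.5. (They sum to $4.5.)

Buyers bear $3 per ton; producers bear $1.5 per ton.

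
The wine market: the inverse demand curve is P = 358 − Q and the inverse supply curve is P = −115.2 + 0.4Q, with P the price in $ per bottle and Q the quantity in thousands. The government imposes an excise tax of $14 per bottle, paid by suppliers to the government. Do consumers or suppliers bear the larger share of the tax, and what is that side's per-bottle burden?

Inverting to Q(P) form: Qd = 358 − P; Qs = 2.5P + 288.
Before the tax: set 358 − P = 2.5P + 288 → P* = $20, Q* = 338.
With the tax collected from suppliers, supply shifts: Qs = 2.5(P − 14) + 288.
Solving gives Q = 328 with consumers paying $30 and suppliers receiving $16 (the $14 wedge).
Per-bottle burden: consumers $10, suppliers $4.
Consumers take the larger share because demand is less price-elastic here (demand slope 1 vs supply slope 2.5).
The less price-elastic side of the market bears the larger share of a per-unit tax.

Consumers bear the larger share: $10 per bottle.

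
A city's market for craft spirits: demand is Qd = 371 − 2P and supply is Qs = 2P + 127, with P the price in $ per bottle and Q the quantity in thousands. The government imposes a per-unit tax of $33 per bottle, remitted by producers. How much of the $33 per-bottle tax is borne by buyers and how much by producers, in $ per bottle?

Buyers bear $16.5 per bottle; producers bear $16.5 per bottle.

Without the tax, 371 − 2P = 2P + 127 gives 4P = 244, so P* = $61 and Q* = 249.
With the tax collected from producers, supply shifts: Qs = 2(P − 33) + 127.
Solving gives Q = 216 with buyers paying $77.5 and producers receiving $44.5 (the $33 wedge).
Burden on buyers: $16.5; on producers: $16.5. (They sum to $33.)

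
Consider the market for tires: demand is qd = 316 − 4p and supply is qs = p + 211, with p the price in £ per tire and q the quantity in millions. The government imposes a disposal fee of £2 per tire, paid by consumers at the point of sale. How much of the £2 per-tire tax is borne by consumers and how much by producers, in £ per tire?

Without the tax, 316 − 4p = p + 211 gives 5p = 105, so p* = £21 and q* = 232.
With the tax collected from consumers, demand (in seller-price terms) shifts: qd = 316 − 4(p + 2).
New equilibrium: consumers pay £21.4, producers receive £19.4, q = 230.4. (Wedge: pb − ps = 2.)
Burden on consumers: £0.4; on producers: £1.6. (They sum to £2.)
The less price-elastic side of the market bears the larger share of a per-unit tax.

Consumers bear £0.4 per tire; producers bear £1.6 per tire.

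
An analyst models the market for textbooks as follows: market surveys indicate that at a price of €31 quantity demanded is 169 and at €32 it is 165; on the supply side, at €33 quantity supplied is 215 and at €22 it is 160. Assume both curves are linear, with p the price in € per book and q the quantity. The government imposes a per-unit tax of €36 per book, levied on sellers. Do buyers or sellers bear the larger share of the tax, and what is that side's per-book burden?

Demand slope: (165 − 169)/(32 − 31) = -4, so qd = 293 − 4p.
Supply slope: (160 − 215)/(22 − 33) = 5, so qs = 5p + 50.
Before the tax: set 293 − 4p = 5p + 50 → p* = €27, q* = 185.
With the tax collected from sellers, supply shifts: qs = 5(p − 36) + 50.
Solving gives q = 105 with buyers paying €47 and sellers receiving €11 (the €36 wedge).
Per-book burden: buyers €20, sellers €16.
Buyers take the larger share because demand is less price-elastic here (demand slope 4 vs supply slope 5).
The less price-elastic side of the market bears the larger share of a per-unit tax.

Buyers bear the larger share: €20 per book.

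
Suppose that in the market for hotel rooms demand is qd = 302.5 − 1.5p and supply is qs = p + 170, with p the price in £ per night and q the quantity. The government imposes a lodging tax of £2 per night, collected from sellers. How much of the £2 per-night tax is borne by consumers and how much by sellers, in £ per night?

Without the tax, 302.5 − 1.5p = p + 170 gives 2.5p = 132.5, so p* = £53 and q* = 223.
With the tax collected from sellers, supply shifts: qs = (p − 2) + 170.
New equilibrium: consumers pay £53.8, sellers receive £51.8, q = 221.8. (Wedge: pb − ps = 2.)
Burden on consumers: £0.8; on sellers: £1.2. (They sum to £2.)

Consumers bear £0.8 per night; sellers bear £1.2 per night.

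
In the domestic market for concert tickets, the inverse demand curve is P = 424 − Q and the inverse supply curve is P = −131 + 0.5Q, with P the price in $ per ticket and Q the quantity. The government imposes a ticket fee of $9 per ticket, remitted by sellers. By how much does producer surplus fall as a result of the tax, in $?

Producer surplus falls by $1101.

Rewrite in direct form: Qd = 424 − P and Qs = 2P + 262.
Before the tax: set 424 − P = 2P + 262 → P* = $54, Q* = 370.
With the tax collected from sellers, supply shifts: Qs = 2(P − 9) + 262.
Solving gives Q = 364 with buyers paying $60 and sellers receiving $51 (the $9 wedge).
ΔPS is the trapezoid between Q = 364 and Q = 370 of height $3: ½ · (370 + 364) · 3 = $1101.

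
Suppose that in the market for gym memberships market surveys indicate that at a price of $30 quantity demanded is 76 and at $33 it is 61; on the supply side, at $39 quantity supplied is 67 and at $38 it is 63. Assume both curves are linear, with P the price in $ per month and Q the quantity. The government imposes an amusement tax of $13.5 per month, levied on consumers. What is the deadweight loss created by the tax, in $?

Deadweight loss = $202.5.

Demand slope: (61 − 76)/(33 − 30) = -5, so Qd = 226 − 5P.
Supply slope: (63 − 67)/(38 − 39) = 4, so Qs = 4P − 89.
Before the tax: set 226 − 5P = 4P − 89 → P* = $35, Q* = 51.
With the tax collected from consumers, demand (in seller-price terms) shifts: Qd = 226 − 5(P + 13.5).
New equilibrium: consumers pay $41, sellers receive $27.5, Q = 21. (Wedge: Pb − Ps = 13.5.)
Quantity falls by |ΔQ| = |51 − 21| = 30.
DWL = ½ · t · |ΔQ| = ½ · 13.5 · 30 = $202.5.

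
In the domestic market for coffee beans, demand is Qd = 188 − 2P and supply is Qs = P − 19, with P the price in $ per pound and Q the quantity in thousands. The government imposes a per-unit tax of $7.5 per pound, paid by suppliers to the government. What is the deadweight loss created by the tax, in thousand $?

Before the tax: set 188 − 2P = P − 19 → P* = $69, Q* = 50.
With the tax collected from suppliers, supply shifts: Qs = (P − 7.5) − 19.
New equilibrium: consumers pay $71.5, suppliers receive $64, Q = 45. (Wedge: Pb − Ps = 7.5.)
Quantity falls by |ΔQ| = |50 − 45| = 5.
DWL = ½ · t · |ΔQ| = ½ · 7.5 · 5 = $18.75.

Deadweight loss = $18.75 thousand.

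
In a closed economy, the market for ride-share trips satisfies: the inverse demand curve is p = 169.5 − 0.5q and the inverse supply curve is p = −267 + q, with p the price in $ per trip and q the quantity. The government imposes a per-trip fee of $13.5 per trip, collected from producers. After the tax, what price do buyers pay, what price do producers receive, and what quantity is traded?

Inverting to q(p) form: qd = 339 − 2p; qs = p + 267.
Before the tax: set 339 − 2p = p + 267 → p* = $24, q* = 291.
With the tax collected from producers, supply shifts: qs = (p − 13.5) + 267.
Solving gives q = 282 with buyers paying $28.5 and producers receiving $15 (the $13.5 wedge).
The less price-elastic side of the market bears the larger share of a per-unit tax.

Buyers pay $28.5; producers receive $15; quantity = 282.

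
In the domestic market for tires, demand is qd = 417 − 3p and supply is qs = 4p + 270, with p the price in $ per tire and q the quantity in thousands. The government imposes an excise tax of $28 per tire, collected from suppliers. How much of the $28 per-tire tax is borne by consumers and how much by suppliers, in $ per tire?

Consumers bear $16 per tire; suppliers bear $12 per tire.

Before the tax: set 417 − 3p = 4p + 270 → p* = $21, q* = 354.
With the tax collected from suppliers, supply shifts: qs = 4(p − 28) + 270.
Solving gives q = 306 with consumers paying $37 and suppliers receiving $9 (the $28 wedge).
Burden on consumers: $16; on suppliers: $12. (They sum to $28.)
The less price-elastic side of the market bears the larger share of a per-unit tax.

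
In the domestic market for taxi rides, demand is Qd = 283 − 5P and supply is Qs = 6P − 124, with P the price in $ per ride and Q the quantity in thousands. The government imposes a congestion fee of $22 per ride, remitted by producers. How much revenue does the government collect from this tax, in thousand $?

Tax revenue = $836 thousand.

Before the tax: set 283 − 5P = 6P − 124 → P* = $37, Q* = 98.
With the tax collected from producers, supply shifts: Qs = 6(P − 22) − 124.
New equilibrium: buyers pay $49, producers receive $27, Q = 38. (Wedge: Pb − Ps = 22.)
Revenue = t · Q = 22 · 38 = $836.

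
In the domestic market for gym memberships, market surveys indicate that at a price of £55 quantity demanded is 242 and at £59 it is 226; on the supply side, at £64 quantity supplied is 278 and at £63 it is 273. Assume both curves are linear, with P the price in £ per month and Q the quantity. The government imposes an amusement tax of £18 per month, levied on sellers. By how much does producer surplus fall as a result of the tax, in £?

Demand slope: (226 − 242)/(59 − 55) = -4, so Qd = 462 − 4P.
Supply slope: (273 − 278)/(63 − 64) = 5, so Qs = 5P − 42.
Before the tax: set 462 − 4P = 5P − 42 → P* = £56, Q* = 238.
With the tax collected from sellers, supply shifts: Qs = 5(P − 18) − 42.
Solving gives Q = 198 with consumers paying £66 and sellers receiving £48 (the £18 wedge).
ΔPS is the trapezoid between Q = 198 and Q = 238 of height £8: ½ · (238 + 198) · 8 = £1744.

Producer surplus falls by £1744.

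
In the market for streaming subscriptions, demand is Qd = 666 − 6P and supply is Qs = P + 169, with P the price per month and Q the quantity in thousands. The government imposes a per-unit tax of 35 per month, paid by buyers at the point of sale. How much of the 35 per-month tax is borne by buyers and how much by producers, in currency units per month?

Buyers bear 5 per month; producers bear 30 per month.

Without the tax, 666 − 6P = P + 169 gives 7P = 497, so P* = 71 and Q* = 240.
With the tax collected from buyers, demand (in seller-price terms) shifts: Qd = 666 − 6(P + 35).
Solving gives Q = 210 with buyers paying 76 and producers receiving 41 (the 35 wedge).
Burden on buyers: 5; on producers: 30. (They sum to 35.)
The less price-elastic side of the market bears the larger share of a per-unit tax.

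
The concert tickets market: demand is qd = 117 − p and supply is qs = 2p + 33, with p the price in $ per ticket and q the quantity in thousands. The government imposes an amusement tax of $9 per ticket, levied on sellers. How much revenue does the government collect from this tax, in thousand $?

Without the tax, 117 − p = 2p + 33 gives 3p = 84, so p* = $28 and q* = 89.
With the tax collected from sellers, supply shifts: qs = 2(p − 9) + 33.
New equilibrium: consumers pay $34, sellers receive $25, q = 83. (Wedge: pb − ps = 9.)
Revenue = t · Q = 9 · 83 = $747.

Tax revenue = $747 thousand.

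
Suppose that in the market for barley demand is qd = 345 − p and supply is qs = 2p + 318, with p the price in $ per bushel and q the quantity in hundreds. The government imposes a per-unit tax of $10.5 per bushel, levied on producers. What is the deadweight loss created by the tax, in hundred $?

Before the tax: set 345 − p = 2p + 318 → p* = $9, q* = 336.
With the tax collected from producers, supply shifts: qs = 2(p − 10.5) + 318.
New equilibrium: buyers pay $16, producers receive $5.5, q = 329. (Wedge: pb − ps = 10.5.)
Quantity falls by |ΔQ| = |336 − 329| = 7.
DWL = ½ · t · |ΔQ| = ½ · 10.5 · 7 = $36.75.

Deadweight loss = $36.75 hundred.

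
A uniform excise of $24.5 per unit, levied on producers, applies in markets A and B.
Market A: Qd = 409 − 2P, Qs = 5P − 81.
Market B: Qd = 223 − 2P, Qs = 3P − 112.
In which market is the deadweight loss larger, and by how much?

Market A, by $68.6.

Market A: pre-tax P* = $70, Q* = 269; post-tax Q = 234; deadweight loss = $428.75.
Market B: pre-tax P* = $67, Q* = 89; post-tax Q = 59.6; deadweight loss = $360.15.
Difference: $428.75 vs $360.15 → market A is larger by $68.6.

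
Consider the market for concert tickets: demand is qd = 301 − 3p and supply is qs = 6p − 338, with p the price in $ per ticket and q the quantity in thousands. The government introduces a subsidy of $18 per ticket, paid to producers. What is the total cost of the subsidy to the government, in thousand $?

Government outlay = $2232 thousand.

Before the subsidy: set 301 − 3p = 6p − 338 → p* = $71, q* = 88.
With a per-unit subsidy paid to producers, each receives p + 18 per unit sold, so supply becomes qs = 6(p + 18) − 338.
Solving gives q = 124 with buyers paying $59 and producers receiving $77 (the $18 wedge).
Outlay = t · Q = 18 · 124 = $2232.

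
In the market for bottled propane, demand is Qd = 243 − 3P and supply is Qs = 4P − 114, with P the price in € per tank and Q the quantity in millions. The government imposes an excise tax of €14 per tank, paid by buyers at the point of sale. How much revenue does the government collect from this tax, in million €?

Tax revenue = €924 million.

Before the tax: set 243 − 3P = 4P − 114 → P* = €51, Q* = 90.
With the tax collected from buyers, demand (in seller-price terms) shifts: Qd = 243 − 3(P + 14).
New equilibrium: buyers pay €59, producers receive €45, Q = 66. (Wedge: Pb − Ps = 14.)
Revenue = t · Q = 14 · 66 = €924.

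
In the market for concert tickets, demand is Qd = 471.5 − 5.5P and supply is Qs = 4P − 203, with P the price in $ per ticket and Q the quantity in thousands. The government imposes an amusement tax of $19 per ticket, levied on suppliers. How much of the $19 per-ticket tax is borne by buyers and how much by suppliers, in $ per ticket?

Without the tax, 471.5 − 5.5P = 4P − 203 gives 9.5P = 674.5, so P* = $71 and Q* = 81.
With the tax collected from suppliers, supply shifts: Qs = 4(P − 19) − 203.
New equilibrium: buyers pay $79, suppliers receive $60, Q = 37. (Wedge: Pb − Ps = 19.)
Burden on buyers: $8; on suppliers: $11. (They sum to $19.)

Buyers bear $8 per ticket; suppliers bear $11 per ticket.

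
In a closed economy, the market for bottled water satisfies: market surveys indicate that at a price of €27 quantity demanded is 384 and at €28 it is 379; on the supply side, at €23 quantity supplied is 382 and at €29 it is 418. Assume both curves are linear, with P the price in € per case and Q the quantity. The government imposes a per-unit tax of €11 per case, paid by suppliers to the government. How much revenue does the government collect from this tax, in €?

Tax revenue = €4004.

Demand slope: (379 − 384)/(28 − 27) = -5, so Qd = 519 − 5P.
Supply slope: (418 − 382)/(29 − 23) = 6, so Qs = 6P + 244.
Before the tax: set 519 − 5P = 6P + 244 → P* = €25, Q* = 394.
With the tax collected from suppliers, supply shifts: Qs = 6(P − 11) + 244.
New equilibrium: buyers pay €31, suppliers receive €20, Q = 364. (Wedge: Pb − Ps = 11.)
Revenue = t · Q = 11 · 364 = €4004.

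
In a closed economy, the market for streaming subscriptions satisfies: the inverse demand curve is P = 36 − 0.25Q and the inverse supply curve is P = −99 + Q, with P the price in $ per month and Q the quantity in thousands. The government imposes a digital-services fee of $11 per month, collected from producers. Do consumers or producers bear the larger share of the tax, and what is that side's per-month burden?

Producers bear the larger share: $8.8 per month.

Rewrite in direct form: Qd = 144 − 4P and Qs = P + 99.
Before the tax: set 144 − 4P = P + 99 → P* = $9, Q* = 108.
With the tax collected from producers, supply shifts: Qs = (P − 11) + 99.
New equilibrium: consumers pay $11.2, producers receive $0.2, Q = 99.2. (Wedge: Pb − Ps = 11.)
Per-month burden: consumers $2.2, producers $8.8.
Producers take the larger share because supply is less price-elastic here (demand slope 4 vs supply slope 1).
The less price-elastic side of the market bears the larger share of a per-unit tax.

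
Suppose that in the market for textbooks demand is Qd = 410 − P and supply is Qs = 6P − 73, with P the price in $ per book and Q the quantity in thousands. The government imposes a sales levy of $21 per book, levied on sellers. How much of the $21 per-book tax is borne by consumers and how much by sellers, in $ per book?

Consumers bear $18 per book; sellers bear $3 per book.

Without the tax, 410 − P = 6P − 73 gives 7P = 483, so P* = $69 and Q* = 341.
With the tax collected from sellers, supply shifts: Qs = 6(P − 21) − 73.
Solving gives Q = 323 with consumers paying $87 and sellers receiving $66 (the $21 wedge).
Burden on consumers: $18; on sellers: $3. (They sum to $21.)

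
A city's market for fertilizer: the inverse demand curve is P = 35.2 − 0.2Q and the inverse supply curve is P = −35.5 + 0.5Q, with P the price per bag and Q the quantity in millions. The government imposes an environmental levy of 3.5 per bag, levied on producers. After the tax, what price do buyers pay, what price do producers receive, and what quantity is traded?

Inverting to Q(P) form: Qd = 176 − 5P; Qs = 2P + 71.
Without the tax, 176 − 5P = 2P + 71 gives 7P = 105, so P* = 15 and Q* = 101.
With the tax collected from producers, supply shifts: Qs = 2(P − 3.5) + 71.
Solving gives Q = 96 with buyers paying 16 and producers receiving 12.5 (the 3.5 wedge).

Buyers pay 16; producers receive 12.5; quantity = 96.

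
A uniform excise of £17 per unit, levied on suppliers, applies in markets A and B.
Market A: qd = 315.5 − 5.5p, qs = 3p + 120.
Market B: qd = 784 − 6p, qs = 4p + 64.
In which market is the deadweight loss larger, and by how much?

Market A: pre-tax p* = £23, q* = 189; post-tax q = 156; deadweight loss = £280.5.
Market B: pre-tax p* = £72, q* = 352; post-tax q = 311.2; deadweight loss = £346.8.
Difference: £280.5 vs £346.8 → market B is larger by £66.3.

Market B, by £66.3.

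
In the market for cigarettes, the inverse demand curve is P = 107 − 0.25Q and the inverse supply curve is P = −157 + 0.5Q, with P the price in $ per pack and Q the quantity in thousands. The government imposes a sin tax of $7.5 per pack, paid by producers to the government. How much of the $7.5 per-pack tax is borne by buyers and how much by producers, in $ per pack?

Inverting to Q(P) form: Qd = 428 − 4P; Qs = 2P + 314.
Without the tax, 428 − 4P = 2P + 314 gives 6P = 114, so P* = $19 and Q* = 352.
With the tax collected from producers, supply shifts: Qs = 2(P − 7.5) + 314.
Solving gives Q = 342 with buyers paying $21.5 and producers receiving $14 (the $7.5 wedge).
Burden on buyers: $2.5; on producers: $5. (They sum to $7.5.)

Buyers bear $2.5 per pack; producers bear $5 per pack.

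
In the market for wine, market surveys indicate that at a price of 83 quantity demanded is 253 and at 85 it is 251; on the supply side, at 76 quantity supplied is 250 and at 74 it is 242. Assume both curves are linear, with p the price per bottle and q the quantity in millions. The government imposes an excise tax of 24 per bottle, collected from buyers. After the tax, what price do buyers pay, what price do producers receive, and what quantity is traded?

Demand slope: (251 − 253)/(85 − 83) = -1, so qd = 336 − p.
Supply slope: (242 − 250)/(74 − 76) = 4, so qs = 4p − 54.
Before the tax: set 336 − p = 4p − 54 → p* = 78, q* = 258.
With the tax collected from buyers, demand (in seller-price terms) shifts: qd = 336 − (p + 24).
New equilibrium: buyers pay 97.2, producers receive 73.2, q = 238.8. (Wedge: pb − ps = 24.)

Buyers pay 97.2; producers receive 73.2; quantity = 238.8.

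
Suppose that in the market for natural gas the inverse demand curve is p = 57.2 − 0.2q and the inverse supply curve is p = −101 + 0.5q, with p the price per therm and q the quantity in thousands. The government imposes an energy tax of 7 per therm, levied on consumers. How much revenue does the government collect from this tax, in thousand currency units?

Tax revenue = 1512 thousand.

Rewrite in direct form: qd = 286 − 5p and qs = 2p + 202.
Before the tax: set 286 − 5p = 2p + 202 → p* = 12, q* = 226.
With the tax collected from consumers, demand (in seller-price terms) shifts: qd = 286 − 5(p + 7).
New equilibrium: consumers pay 14, producers receive 7, q = 216. (Wedge: pb − ps = 7.)
Revenue = t · Q = 7 · 216 = 1512.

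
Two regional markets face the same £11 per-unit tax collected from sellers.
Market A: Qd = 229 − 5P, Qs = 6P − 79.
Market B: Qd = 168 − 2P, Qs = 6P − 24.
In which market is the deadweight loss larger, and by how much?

Market A: pre-tax P* = £28, Q* = 89; post-tax Q = 59; deadweight loss = £165.
Market B: pre-tax P* = £24, Q* = 120; post-tax Q = 103.5; deadweight loss = £90.75.
Difference: £165 vs £90.75 → market A is larger by £74.25.

Market A, by £74.25.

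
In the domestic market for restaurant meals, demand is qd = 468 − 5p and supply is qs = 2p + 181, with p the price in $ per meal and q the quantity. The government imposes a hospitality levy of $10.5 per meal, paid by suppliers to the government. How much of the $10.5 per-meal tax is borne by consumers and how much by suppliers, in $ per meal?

Consumers bear $3 per meal; suppliers bear $7.5 per meal.

Before the tax: set 468 − 5p = 2p + 181 → p* = $41, q* = 263.
With the tax collected from suppliers, supply shifts: qs = 2(p − 10.5) + 181.
Solving gives q = 248 with consumers paying $44 and suppliers receiving $33.5 (the $10.5 wedge).
Burden on consumers: $3; on suppliers: $7.5. (They sum to $10.5.)
The less price-elastic side of the market bears the larger share of a per-unit tax.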